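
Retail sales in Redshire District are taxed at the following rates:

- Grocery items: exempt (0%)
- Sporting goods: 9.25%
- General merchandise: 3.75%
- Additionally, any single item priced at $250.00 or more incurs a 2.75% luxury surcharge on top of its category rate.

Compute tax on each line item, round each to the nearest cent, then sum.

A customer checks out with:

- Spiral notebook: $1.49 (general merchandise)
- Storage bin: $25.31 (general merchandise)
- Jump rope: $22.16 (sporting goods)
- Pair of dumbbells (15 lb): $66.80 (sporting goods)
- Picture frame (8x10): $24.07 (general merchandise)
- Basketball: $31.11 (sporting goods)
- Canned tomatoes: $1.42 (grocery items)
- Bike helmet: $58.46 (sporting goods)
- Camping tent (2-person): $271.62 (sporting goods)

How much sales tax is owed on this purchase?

$51.02

Spiral notebook $1.49: general merchandise → 3.75% → $0.06
Storage bin $25.31: general merchandise → 3.75% → $0.95
Jump rope $22.16: sporting goods → 9.25% → $2.05
Pair of dumbbells (15 lb) $66.80: sporting goods → 9.25% → $6.18
Picture frame (8x10) $24.07: general merchandise → 3.75% → $0.90
Basketball $31.11: sporting goods → 9.25% → $2.88
Canned tomatoes $1.42: grocery items → 0% → $0.00
Bike helmet $58.46: sporting goods → 9.25% → $5.41
Camping tent (2-person) $271.62: sporting goods → 9.25% + 2.75% surcharge = 12% → $32.59
Total tax = $0.06 + $0.95 + $2.05 + $6.18 + $0.90 + $2.88 + $5.41 + $32.59 = $51.02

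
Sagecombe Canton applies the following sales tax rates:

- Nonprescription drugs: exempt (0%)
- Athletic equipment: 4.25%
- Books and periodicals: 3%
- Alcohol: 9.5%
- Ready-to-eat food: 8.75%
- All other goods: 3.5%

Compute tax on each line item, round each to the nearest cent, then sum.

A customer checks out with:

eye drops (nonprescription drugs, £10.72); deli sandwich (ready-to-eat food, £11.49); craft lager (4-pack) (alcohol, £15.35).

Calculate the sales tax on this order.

Eye drops £10.72: nonprescription drugs → 0% → £0.00
Deli sandwich £11.49: ready-to-eat food → 8.75% → £1.01
Craft lager (4-pack) £15.35: alcohol → 9.5% → £1.46
Total tax = £1.01 + £1.46 = £2.47

£2.47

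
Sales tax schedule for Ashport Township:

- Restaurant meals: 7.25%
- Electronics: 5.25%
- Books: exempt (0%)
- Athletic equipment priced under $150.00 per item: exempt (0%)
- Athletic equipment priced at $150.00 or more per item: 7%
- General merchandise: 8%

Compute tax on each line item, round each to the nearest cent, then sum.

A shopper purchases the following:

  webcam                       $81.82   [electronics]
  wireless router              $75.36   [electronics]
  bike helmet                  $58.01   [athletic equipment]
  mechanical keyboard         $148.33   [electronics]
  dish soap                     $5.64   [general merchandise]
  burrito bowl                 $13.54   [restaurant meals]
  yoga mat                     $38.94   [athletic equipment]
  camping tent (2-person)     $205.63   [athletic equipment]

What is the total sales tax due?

Webcam $81.82: electronics → 5.25% → $4.30
Wireless router $75.36: electronics → 5.25% → $3.96
Bike helmet $58.01: athletic equipment, under $150.00 → 0% → $0.00
Mechanical keyboard $148.33: electronics → 5.25% → $7.79
Dish soap $5.64: general merchandise → 8% → $0.45
Burrito bowl $13.54: restaurant meals → 7.25% → $0.98
Yoga mat $38.94: athletic equipment, under $150.00 → 0% → $0.00
Camping tent (2-person) $205.63: athletic equipment, $150.00 or more → 7% → $14.39
Total tax = $4.30 + $3.96 + $7.79 + $0.45 + $0.98 + $14.39 = $31.87

$31.87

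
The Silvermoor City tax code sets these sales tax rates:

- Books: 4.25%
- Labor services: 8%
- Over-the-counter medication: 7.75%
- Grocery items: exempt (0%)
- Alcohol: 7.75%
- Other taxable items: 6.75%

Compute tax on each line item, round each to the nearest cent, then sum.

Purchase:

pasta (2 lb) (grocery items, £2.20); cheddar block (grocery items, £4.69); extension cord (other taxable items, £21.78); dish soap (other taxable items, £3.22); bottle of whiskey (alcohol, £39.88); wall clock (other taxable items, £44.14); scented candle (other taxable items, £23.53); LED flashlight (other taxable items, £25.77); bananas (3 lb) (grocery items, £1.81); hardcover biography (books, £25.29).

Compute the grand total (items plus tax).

Pasta (2 lb) £2.20: grocery items → 0% → £0.00
Cheddar block £4.69: grocery items → 0% → £0.00
Extension cord £21.78: other taxable items → 6.75% → £1.47
Dish soap £3.22: other taxable items → 6.75% → £0.22
Bottle of whiskey £39.88: alcohol → 7.75% → £3.09
Wall clock £44.14: other taxable items → 6.75% → £2.98
Scented candle £23.53: other taxable items → 6.75% → £1.59
LED flashlight £25.77: other taxable items → 6.75% → £1.74
Bananas (3 lb) £1.81: grocery items → 0% → £0.00
Hardcover biography £25.29: books → 4.25% → £1.07
Subtotal = £192.31; tax = £12.16; total due = £204.47

£204.47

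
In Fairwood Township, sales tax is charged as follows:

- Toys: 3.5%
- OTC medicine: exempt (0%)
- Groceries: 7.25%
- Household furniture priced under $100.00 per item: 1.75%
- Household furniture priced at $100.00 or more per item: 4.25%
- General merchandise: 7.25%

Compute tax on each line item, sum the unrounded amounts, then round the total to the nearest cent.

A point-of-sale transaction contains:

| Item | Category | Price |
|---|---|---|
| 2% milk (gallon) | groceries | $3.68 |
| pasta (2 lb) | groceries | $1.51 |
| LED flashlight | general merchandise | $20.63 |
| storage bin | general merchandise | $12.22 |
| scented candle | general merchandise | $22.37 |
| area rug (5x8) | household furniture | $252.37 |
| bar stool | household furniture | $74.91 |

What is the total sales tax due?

$16.42

2% milk (gallon) $3.68: groceries → 7.25% → $0.2668
Pasta (2 lb) $1.51: groceries → 7.25% → $0.109475
LED flashlight $20.63: general merchandise → 7.25% → $1.495675
Storage bin $12.22: general merchandise → 7.25% → $0.88595
Scented candle $22.37: general merchandise → 7.25% → $1.621825
Area rug (5x8) $252.37: household furniture, $100.00 or more → 4.25% → $10.725725
Bar stool $74.91: household furniture, under $100.00 → 1.75% → $1.310925
Unrounded tax sum = $16.416375 → $16.42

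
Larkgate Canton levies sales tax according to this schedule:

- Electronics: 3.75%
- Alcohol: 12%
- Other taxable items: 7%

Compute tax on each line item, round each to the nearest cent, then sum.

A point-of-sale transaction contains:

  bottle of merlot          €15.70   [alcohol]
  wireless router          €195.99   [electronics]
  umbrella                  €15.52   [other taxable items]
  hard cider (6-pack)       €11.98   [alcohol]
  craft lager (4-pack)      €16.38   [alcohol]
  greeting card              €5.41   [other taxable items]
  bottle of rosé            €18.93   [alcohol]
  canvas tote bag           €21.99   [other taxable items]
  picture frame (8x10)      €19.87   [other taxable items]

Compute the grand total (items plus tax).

€341.08

Bottle of merlot €15.70: alcohol → 12% → €1.88
Wireless router €195.99: electronics → 3.75% → €7.35
Umbrella €15.52: other taxable items → 7% → €1.09
Hard cider (6-pack) €11.98: alcohol → 12% → €1.44
Craft lager (4-pack) €16.38: alcohol → 12% → €1.97
Greeting card €5.41: other taxable items → 7% → €0.38
Bottle of rosé €18.93: alcohol → 12% → €2.27
Canvas tote bag €21.99: other taxable items → 7% → €1.54
Picture frame (8x10) €19.87: other taxable items → 7% → €1.39
Subtotal = €321.77; tax = €19.31; total due = €341.08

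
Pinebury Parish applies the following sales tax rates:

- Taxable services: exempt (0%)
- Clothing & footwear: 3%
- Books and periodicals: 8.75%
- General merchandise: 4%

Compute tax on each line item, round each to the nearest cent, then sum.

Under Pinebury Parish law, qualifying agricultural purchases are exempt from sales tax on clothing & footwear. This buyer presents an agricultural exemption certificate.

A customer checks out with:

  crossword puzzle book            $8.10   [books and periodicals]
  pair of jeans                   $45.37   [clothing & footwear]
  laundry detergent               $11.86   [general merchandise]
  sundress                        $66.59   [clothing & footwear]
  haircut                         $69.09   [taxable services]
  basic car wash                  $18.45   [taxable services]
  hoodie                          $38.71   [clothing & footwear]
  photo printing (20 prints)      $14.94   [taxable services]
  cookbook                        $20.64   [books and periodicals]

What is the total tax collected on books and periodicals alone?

$2.52

Crossword puzzle book $8.10: books and periodicals → 8.75% → $0.71
Cookbook $20.64: books and periodicals → 8.75% → $1.81
Tax on books and periodicals = $0.71 + $1.81 = $2.52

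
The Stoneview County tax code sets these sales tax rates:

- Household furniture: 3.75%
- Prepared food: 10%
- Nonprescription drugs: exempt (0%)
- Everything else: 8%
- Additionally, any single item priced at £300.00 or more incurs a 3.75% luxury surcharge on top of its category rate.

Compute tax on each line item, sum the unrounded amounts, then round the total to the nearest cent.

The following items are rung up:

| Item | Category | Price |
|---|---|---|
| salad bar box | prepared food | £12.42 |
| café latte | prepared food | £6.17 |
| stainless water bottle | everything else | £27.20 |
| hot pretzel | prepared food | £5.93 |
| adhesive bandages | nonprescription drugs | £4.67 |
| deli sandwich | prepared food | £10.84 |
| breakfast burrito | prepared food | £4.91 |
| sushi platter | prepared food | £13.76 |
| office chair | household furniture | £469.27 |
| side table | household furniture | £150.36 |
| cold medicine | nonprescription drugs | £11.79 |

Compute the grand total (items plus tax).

£765.73

Salad bar box £12.42: prepared food → 10% → £1.242
Café latte £6.17: prepared food → 10% → £0.617
Stainless water bottle £27.20: everything else → 8% → £2.176
Hot pretzel £5.93: prepared food → 10% → £0.593
Adhesive bandages £4.67: nonprescription drugs → 0% → £0.00
Deli sandwich £10.84: prepared food → 10% → £1.084
Breakfast burrito £4.91: prepared food → 10% → £0.491
Sushi platter £13.76: prepared food → 10% → £1.376
Office chair £469.27: household furniture → 3.75% + 3.75% surcharge = 7.5% → £35.19525
Side table £150.36: household furniture → 3.75% → £5.6385
Cold medicine £11.79: nonprescription drugs → 0% → £0.00
Subtotal = £717.32; unrounded tax = £48.41275 → £48.41; total due = £765.73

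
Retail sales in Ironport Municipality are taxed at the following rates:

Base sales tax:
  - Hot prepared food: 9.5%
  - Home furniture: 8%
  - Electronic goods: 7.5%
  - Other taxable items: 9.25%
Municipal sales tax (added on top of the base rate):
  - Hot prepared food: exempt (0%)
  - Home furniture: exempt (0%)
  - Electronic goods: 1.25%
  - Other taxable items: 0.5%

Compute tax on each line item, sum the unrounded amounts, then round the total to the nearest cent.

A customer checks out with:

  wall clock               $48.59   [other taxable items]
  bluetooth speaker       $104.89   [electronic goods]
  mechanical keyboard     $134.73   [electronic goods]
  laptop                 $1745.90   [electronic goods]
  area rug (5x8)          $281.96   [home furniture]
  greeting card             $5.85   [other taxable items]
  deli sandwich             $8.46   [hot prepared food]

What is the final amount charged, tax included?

$2532.78

Wall clock $48.59: other taxable items → 9.25% + 0.5% municipal = 9.75% → $4.737525
Bluetooth speaker $104.89: electronic goods → 7.5% + 1.25% municipal = 8.75% → $9.177875
Mechanical keyboard $134.73: electronic goods → 7.5% + 1.25% municipal = 8.75% → $11.788875
Laptop $1745.90: electronic goods → 7.5% + 1.25% municipal = 8.75% → $152.76625
Area rug (5x8) $281.96: home furniture → 8% + 0% municipal = 8% → $22.5568
Greeting card $5.85: other taxable items → 9.25% + 0.5% municipal = 9.75% → $0.570375
Deli sandwich $8.46: hot prepared food → 9.5% + 0% municipal = 9.5% → $0.8037
Subtotal = $2330.38; unrounded tax = $202.4014 → $202.40; total due = $2532.78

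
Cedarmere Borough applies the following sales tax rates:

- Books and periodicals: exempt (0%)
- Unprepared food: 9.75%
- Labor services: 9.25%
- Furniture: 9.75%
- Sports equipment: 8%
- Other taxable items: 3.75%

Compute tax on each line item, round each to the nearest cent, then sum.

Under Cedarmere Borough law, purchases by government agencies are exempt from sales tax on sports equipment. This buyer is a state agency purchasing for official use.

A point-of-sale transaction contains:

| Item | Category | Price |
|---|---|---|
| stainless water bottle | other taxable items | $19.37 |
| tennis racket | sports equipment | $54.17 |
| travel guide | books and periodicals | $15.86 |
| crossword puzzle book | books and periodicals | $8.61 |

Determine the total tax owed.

$0.73

Stainless water bottle $19.37: other taxable items → 3.75% → $0.73
Tennis racket $54.17: sports equipment, buyer-exempt → 0% → $0.00
Travel guide $15.86: books and periodicals → 0% → $0.00
Crossword puzzle book $8.61: books and periodicals → 0% → $0.00
Total tax = $0.73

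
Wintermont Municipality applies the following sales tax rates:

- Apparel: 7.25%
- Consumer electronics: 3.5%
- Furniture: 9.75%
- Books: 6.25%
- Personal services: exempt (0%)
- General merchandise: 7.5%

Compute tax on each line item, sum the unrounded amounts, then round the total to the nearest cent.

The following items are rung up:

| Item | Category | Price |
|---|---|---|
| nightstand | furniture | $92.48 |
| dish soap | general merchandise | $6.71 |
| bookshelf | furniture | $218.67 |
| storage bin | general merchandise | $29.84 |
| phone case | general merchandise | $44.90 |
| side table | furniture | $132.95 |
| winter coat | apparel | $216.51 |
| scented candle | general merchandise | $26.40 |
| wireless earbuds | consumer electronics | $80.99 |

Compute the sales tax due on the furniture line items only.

Nightstand $92.48: furniture → 9.75% → $9.0168
Bookshelf $218.67: furniture → 9.75% → $21.320325
Side table $132.95: furniture → 9.75% → $12.962625
Tax on furniture: unrounded sum = $43.29975 → $43.30

$43.30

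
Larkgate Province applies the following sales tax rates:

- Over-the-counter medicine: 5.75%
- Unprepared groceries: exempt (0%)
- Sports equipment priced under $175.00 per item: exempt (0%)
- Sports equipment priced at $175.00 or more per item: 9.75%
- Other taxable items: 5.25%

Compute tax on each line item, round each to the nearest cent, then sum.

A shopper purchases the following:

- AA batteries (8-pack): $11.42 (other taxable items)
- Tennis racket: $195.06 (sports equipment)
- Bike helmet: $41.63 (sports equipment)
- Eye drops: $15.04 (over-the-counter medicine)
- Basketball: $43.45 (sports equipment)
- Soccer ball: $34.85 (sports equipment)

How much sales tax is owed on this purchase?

$20.48

AA batteries (8-pack) $11.42: other taxable items → 5.25% → $0.60
Tennis racket $195.06: sports equipment, $175.00 or more → 9.75% → $19.02
Bike helmet $41.63: sports equipment, under $175.00 → 0% → $0.00
Eye drops $15.04: over-the-counter medicine → 5.75% → $0.86
Basketball $43.45: sports equipment, under $175.00 → 0% → $0.00
Soccer ball $34.85: sports equipment, under $175.00 → 0% → $0.00
Total tax = $0.60 + $19.02 + $0.86 = $20.48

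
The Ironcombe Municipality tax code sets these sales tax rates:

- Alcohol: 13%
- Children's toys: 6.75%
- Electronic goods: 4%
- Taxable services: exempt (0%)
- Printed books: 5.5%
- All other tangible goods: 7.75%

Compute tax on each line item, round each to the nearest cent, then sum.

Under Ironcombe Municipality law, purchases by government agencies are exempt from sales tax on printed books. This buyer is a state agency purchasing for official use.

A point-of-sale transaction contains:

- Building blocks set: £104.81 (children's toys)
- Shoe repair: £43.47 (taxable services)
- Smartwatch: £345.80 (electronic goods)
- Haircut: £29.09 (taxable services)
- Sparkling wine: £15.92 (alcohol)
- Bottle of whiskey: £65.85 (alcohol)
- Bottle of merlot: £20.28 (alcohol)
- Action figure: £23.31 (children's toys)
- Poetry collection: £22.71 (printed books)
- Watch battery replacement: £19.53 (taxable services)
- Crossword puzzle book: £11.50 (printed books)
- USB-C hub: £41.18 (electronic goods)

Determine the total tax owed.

£37.39

Building blocks set £104.81: children's toys → 6.75% → £7.07
Shoe repair £43.47: taxable services → 0% → £0.00
Smartwatch £345.80: electronic goods → 4% → £13.83
Haircut £29.09: taxable services → 0% → £0.00
Sparkling wine £15.92: alcohol → 13% → £2.07
Bottle of whiskey £65.85: alcohol → 13% → £8.56
Bottle of merlot £20.28: alcohol → 13% → £2.64
Action figure £23.31: children's toys → 6.75% → £1.57
Poetry collection £22.71: printed books, buyer-exempt → 0% → £0.00
Watch battery replacement £19.53: taxable services → 0% → £0.00
Crossword puzzle book £11.50: printed books, buyer-exempt → 0% → £0.00
USB-C hub £41.18: electronic goods → 4% → £1.65
Total tax = £7.07 + £13.83 + £2.07 + £8.56 + £2.64 + £1.57 + £1.65 = £37.39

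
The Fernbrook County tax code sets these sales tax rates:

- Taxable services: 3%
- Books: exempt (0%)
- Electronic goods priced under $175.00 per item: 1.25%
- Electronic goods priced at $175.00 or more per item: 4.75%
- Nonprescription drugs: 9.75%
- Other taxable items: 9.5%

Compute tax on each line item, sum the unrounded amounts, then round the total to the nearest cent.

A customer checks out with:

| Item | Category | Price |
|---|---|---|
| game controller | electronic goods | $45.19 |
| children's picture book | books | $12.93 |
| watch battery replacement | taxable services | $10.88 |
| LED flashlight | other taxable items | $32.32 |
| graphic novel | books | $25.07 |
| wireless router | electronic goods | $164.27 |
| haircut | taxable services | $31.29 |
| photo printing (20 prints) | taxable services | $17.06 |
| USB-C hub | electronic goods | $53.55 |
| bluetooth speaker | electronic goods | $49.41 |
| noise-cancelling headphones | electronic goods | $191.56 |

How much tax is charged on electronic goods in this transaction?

Game controller $45.19: electronic goods, under $175.00 → 1.25% → $0.564875
Wireless router $164.27: electronic goods, under $175.00 → 1.25% → $2.053375
USB-C hub $53.55: electronic goods, under $175.00 → 1.25% → $0.669375
Bluetooth speaker $49.41: electronic goods, under $175.00 → 1.25% → $0.617625
Noise-cancelling headphones $191.56: electronic goods, $175.00 or more → 4.75% → $9.0991
Tax on electronic goods: unrounded sum = $13.00435 → $13.00

$13.00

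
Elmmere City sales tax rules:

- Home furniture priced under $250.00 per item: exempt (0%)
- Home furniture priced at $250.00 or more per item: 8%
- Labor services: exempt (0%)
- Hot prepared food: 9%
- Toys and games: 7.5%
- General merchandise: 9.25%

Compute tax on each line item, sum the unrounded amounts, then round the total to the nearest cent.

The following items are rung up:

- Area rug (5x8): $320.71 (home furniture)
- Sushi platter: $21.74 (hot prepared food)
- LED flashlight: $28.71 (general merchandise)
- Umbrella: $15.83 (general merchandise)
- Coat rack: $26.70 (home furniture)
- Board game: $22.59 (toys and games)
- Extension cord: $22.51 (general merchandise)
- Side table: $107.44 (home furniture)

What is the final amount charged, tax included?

$601.74

Area rug (5x8) $320.71: home furniture, $250.00 or more → 8% → $25.6568
Sushi platter $21.74: hot prepared food → 9% → $1.9566
LED flashlight $28.71: general merchandise → 9.25% → $2.655675
Umbrella $15.83: general merchandise → 9.25% → $1.464275
Coat rack $26.70: home furniture, under $250.00 → 0% → $0.00
Board game $22.59: toys and games → 7.5% → $1.69425
Extension cord $22.51: general merchandise → 9.25% → $2.082175
Side table $107.44: home furniture, under $250.00 → 0% → $0.00
Subtotal = $566.23; unrounded tax = $35.509775 → $35.51; total due = $601.74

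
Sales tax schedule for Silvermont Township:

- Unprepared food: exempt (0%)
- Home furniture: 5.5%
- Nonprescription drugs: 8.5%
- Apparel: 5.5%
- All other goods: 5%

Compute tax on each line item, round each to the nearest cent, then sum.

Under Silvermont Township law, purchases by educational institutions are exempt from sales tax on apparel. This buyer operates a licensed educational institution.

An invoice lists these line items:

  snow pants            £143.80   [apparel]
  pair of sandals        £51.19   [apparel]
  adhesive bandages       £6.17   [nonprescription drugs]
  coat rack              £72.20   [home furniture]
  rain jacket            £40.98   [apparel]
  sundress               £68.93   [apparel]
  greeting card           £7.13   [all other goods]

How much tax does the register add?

Snow pants £143.80: apparel, buyer-exempt → 0% → £0.00
Pair of sandals £51.19: apparel, buyer-exempt → 0% → £0.00
Adhesive bandages £6.17: nonprescription drugs → 8.5% → £0.52
Coat rack £72.20: home furniture → 5.5% → £3.97
Rain jacket £40.98: apparel, buyer-exempt → 0% → £0.00
Sundress £68.93: apparel, buyer-exempt → 0% → £0.00
Greeting card £7.13: all other goods → 5% → £0.36
Total tax = £0.52 + £3.97 + £0.36 = £4.85

£4.85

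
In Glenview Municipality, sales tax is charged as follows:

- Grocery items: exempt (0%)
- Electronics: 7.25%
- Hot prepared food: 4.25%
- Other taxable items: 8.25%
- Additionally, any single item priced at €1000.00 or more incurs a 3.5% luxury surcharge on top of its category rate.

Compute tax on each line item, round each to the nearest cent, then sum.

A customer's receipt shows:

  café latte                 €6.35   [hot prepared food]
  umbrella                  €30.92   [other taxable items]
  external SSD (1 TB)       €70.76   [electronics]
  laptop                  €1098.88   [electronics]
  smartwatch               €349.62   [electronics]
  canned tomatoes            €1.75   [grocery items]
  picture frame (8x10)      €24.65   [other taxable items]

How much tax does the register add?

Café latte €6.35: hot prepared food → 4.25% → €0.27
Umbrella €30.92: other taxable items → 8.25% → €2.55
External SSD (1 TB) €70.76: electronics → 7.25% → €5.13
Laptop €1098.88: electronics → 7.25% + 3.5% surcharge = 10.75% → €118.13
Smartwatch €349.62: electronics → 7.25% → €25.35
Canned tomatoes €1.75: grocery items → 0% → €0.00
Picture frame (8x10) €24.65: other taxable items → 8.25% → €2.03
Total tax = €0.27 + €2.55 + €5.13 + €118.13 + €25.35 + €2.03 = €153.46

€153.46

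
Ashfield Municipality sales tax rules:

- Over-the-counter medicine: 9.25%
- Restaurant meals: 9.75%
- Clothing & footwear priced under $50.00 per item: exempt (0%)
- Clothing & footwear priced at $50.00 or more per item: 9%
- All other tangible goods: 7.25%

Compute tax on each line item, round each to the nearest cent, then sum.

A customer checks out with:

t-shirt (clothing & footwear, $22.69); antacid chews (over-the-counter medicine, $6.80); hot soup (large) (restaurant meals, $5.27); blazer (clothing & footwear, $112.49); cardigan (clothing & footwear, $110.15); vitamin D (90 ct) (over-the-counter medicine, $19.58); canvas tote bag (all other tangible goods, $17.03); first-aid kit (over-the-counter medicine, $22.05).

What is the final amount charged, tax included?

$342.31

T-shirt $22.69: clothing & footwear, under $50.00 → 0% → $0.00
Antacid chews $6.80: over-the-counter medicine → 9.25% → $0.63
Hot soup (large) $5.27: restaurant meals → 9.75% → $0.51
Blazer $112.49: clothing & footwear, $50.00 or more → 9% → $10.12
Cardigan $110.15: clothing & footwear, $50.00 or more → 9% → $9.91
Vitamin D (90 ct) $19.58: over-the-counter medicine → 9.25% → $1.81
Canvas tote bag $17.03: all other tangible goods → 7.25% → $1.23
First-aid kit $22.05: over-the-counter medicine → 9.25% → $2.04
Subtotal = $316.06; tax = $26.25; total due = $342.31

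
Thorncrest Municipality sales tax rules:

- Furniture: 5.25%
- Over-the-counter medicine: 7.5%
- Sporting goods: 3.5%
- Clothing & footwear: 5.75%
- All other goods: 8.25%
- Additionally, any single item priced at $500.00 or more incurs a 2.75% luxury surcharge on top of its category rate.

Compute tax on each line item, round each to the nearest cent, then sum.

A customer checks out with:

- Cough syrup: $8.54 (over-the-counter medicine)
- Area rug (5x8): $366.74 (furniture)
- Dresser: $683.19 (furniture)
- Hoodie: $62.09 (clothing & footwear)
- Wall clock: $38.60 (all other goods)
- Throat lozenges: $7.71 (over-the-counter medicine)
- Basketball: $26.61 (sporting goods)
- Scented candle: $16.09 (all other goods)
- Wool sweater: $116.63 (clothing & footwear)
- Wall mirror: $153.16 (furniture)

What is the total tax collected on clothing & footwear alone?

$10.28

Hoodie $62.09: clothing & footwear → 5.75% → $3.57
Wool sweater $116.63: clothing & footwear → 5.75% → $6.71
Tax on clothing & footwear = $3.57 + $6.71 = $10.28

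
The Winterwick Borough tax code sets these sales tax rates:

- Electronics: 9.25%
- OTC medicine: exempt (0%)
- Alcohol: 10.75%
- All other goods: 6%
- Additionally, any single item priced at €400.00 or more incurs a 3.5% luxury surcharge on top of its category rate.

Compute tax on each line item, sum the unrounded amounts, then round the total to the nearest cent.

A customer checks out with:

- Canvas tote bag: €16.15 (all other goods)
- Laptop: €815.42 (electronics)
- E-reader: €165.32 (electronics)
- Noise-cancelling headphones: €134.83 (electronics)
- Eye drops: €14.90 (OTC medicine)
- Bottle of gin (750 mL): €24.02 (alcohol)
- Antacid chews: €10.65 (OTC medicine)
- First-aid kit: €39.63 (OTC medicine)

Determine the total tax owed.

Canvas tote bag €16.15: all other goods → 6% → €0.969
Laptop €815.42: electronics → 9.25% + 3.5% surcharge = 12.75% → €103.96605
E-reader €165.32: electronics → 9.25% → €15.2921
Noise-cancelling headphones €134.83: electronics → 9.25% → €12.471775
Eye drops €14.90: OTC medicine → 0% → €0.00
Bottle of gin (750 mL) €24.02: alcohol → 10.75% → €2.58215
Antacid chews €10.65: OTC medicine → 0% → €0.00
First-aid kit €39.63: OTC medicine → 0% → €0.00
Unrounded tax sum = €135.281075 → €135.28

€135.28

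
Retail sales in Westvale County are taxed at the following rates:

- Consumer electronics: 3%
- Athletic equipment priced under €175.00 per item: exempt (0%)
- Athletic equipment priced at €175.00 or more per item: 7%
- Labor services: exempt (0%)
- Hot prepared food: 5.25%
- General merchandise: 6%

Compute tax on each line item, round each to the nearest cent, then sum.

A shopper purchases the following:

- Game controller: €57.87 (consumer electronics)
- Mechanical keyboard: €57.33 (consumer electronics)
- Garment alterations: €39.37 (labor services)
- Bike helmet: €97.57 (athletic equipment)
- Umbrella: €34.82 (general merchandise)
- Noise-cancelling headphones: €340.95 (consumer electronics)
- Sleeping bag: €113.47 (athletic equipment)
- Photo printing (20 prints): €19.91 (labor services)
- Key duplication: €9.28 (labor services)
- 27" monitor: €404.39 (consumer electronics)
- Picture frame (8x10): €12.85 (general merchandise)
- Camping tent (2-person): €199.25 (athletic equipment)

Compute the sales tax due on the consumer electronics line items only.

€25.82

Game controller €57.87: consumer electronics → 3% → €1.74
Mechanical keyboard €57.33: consumer electronics → 3% → €1.72
Noise-cancelling headphones €340.95: consumer electronics → 3% → €10.23
27" monitor €404.39: consumer electronics → 3% → €12.13
Tax on consumer electronics = €1.74 + €1.72 + €10.23 + €12.13 = €25.82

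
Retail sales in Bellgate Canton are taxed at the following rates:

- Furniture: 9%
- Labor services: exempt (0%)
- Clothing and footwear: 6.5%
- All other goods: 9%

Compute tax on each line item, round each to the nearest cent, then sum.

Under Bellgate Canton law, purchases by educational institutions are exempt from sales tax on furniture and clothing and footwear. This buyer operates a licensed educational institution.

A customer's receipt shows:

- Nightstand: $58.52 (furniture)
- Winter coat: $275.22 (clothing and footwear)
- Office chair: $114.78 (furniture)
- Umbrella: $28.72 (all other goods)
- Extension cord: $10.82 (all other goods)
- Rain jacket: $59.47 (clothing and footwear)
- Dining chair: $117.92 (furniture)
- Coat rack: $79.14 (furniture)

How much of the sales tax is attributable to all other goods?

$3.55

Umbrella $28.72: all other goods → 9% → $2.58
Extension cord $10.82: all other goods → 9% → $0.97
Tax on all other goods = $2.58 + $0.97 = $3.55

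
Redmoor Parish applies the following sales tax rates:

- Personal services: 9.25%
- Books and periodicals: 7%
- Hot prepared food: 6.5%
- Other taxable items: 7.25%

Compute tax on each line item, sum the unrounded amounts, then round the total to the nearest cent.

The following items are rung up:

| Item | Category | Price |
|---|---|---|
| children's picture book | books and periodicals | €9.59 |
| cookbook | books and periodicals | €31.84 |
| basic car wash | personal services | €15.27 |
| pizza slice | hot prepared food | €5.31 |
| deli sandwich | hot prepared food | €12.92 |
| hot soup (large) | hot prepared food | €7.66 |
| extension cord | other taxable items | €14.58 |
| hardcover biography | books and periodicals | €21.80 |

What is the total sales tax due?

€8.58

Children's picture book €9.59: books and periodicals → 7% → €0.6713
Cookbook €31.84: books and periodicals → 7% → €2.2288
Basic car wash €15.27: personal services → 9.25% → €1.412475
Pizza slice €5.31: hot prepared food → 6.5% → €0.34515
Deli sandwich €12.92: hot prepared food → 6.5% → €0.8398
Hot soup (large) €7.66: hot prepared food → 6.5% → €0.4979
Extension cord €14.58: other taxable items → 7.25% → €1.05705
Hardcover biography €21.80: books and periodicals → 7% → €1.526
Unrounded tax sum = €8.578475 → €8.58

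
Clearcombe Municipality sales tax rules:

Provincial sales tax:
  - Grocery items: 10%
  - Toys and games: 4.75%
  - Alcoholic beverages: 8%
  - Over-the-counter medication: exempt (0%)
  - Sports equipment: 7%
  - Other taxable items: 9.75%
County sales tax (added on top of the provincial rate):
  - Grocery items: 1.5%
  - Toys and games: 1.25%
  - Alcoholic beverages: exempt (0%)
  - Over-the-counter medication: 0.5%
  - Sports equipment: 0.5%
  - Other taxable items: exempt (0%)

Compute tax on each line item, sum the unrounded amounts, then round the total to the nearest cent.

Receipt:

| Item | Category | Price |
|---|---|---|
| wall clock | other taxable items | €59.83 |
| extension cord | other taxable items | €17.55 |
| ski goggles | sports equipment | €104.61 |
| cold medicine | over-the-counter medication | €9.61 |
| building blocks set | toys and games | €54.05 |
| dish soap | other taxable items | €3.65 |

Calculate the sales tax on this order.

€19.04

Wall clock €59.83: other taxable items → 9.75% + 0% county = 9.75% → €5.833425
Extension cord €17.55: other taxable items → 9.75% + 0% county = 9.75% → €1.711125
Ski goggles €104.61: sports equipment → 7% + 0.5% county = 7.5% → €7.84575
Cold medicine €9.61: over-the-counter medication → 0% + 0.5% county = 0.5% → €0.04805
Building blocks set €54.05: toys and games → 4.75% + 1.25% county = 6% → €3.243
Dish soap €3.65: other taxable items → 9.75% + 0% county = 9.75% → €0.355875
Unrounded tax sum = €19.037225 → €19.04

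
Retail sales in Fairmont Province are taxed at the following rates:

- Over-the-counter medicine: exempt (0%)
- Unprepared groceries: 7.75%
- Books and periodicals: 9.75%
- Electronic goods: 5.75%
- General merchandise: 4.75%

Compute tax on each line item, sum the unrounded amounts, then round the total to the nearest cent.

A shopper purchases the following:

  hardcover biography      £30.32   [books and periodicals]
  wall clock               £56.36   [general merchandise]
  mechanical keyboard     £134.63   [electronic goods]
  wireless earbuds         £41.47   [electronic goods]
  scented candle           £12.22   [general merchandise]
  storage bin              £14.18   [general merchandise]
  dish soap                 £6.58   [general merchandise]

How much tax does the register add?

£17.33

Hardcover biography £30.32: books and periodicals → 9.75% → £2.9562
Wall clock £56.36: general merchandise → 4.75% → £2.6771
Mechanical keyboard £134.63: electronic goods → 5.75% → £7.741225
Wireless earbuds £41.47: electronic goods → 5.75% → £2.384525
Scented candle £12.22: general merchandise → 4.75% → £0.58045
Storage bin £14.18: general merchandise → 4.75% → £0.67355
Dish soap £6.58: general merchandise → 4.75% → £0.31255
Unrounded tax sum = £17.3256 → £17.33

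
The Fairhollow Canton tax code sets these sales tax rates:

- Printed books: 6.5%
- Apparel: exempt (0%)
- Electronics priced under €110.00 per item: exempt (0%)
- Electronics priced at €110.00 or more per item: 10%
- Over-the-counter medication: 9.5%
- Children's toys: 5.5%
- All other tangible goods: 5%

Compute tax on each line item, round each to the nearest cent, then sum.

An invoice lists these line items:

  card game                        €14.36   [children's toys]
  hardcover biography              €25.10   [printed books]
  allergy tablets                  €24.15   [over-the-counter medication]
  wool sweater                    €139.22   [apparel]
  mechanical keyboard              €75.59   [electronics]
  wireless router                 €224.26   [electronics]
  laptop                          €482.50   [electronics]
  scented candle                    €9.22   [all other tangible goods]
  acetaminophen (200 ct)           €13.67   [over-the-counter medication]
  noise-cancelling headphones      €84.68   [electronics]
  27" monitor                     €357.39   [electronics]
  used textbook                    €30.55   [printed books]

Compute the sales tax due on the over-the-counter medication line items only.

Allergy tablets €24.15: over-the-counter medication → 9.5% → €2.29
Acetaminophen (200 ct) €13.67: over-the-counter medication → 9.5% → €1.30
Tax on over-the-counter medication = €2.29 + €1.30 = €3.59

€3.59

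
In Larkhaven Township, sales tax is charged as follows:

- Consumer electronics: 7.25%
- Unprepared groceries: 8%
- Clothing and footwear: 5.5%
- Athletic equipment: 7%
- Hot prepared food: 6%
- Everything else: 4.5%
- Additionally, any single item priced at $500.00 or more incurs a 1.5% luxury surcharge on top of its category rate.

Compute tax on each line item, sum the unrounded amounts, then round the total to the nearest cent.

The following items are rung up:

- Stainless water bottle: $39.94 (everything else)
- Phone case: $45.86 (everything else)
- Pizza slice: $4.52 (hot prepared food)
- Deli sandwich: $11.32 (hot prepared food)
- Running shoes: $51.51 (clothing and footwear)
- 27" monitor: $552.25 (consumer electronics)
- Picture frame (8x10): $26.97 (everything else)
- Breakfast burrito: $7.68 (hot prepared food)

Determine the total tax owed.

Stainless water bottle $39.94: everything else → 4.5% → $1.7973
Phone case $45.86: everything else → 4.5% → $2.0637
Pizza slice $4.52: hot prepared food → 6% → $0.2712
Deli sandwich $11.32: hot prepared food → 6% → $0.6792
Running shoes $51.51: clothing and footwear → 5.5% → $2.83305
27" monitor $552.25: consumer electronics → 7.25% + 1.5% surcharge = 8.75% → $48.321875
Picture frame (8x10) $26.97: everything else → 4.5% → $1.21365
Breakfast burrito $7.68: hot prepared food → 6% → $0.4608
Unrounded tax sum = $57.640775 → $57.64

$57.64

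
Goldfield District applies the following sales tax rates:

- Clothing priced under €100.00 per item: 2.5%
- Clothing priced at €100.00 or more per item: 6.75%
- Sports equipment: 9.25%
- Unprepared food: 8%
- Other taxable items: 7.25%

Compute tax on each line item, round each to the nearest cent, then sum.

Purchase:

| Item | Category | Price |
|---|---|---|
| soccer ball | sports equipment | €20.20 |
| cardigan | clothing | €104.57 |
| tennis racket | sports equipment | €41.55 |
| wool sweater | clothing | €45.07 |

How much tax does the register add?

€13.90

Soccer ball €20.20: sports equipment → 9.25% → €1.87
Cardigan €104.57: clothing, €100.00 or more → 6.75% → €7.06
Tennis racket €41.55: sports equipment → 9.25% → €3.84
Wool sweater €45.07: clothing, under €100.00 → 2.5% → €1.13
Total tax = €1.87 + €7.06 + €3.84 + €1.13 = €13.90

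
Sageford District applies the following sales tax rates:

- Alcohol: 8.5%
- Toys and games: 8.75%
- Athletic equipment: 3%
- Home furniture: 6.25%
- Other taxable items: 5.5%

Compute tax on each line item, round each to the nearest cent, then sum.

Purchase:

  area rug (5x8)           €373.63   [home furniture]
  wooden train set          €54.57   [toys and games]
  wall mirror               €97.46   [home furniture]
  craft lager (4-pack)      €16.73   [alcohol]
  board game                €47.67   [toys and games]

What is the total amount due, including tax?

Area rug (5x8) €373.63: home furniture → 6.25% → €23.35
Wooden train set €54.57: toys and games → 8.75% → €4.77
Wall mirror €97.46: home furniture → 6.25% → €6.09
Craft lager (4-pack) €16.73: alcohol → 8.5% → €1.42
Board game €47.67: toys and games → 8.75% → €4.17
Subtotal = €590.06; tax = €39.80; total due = €629.86

€629.86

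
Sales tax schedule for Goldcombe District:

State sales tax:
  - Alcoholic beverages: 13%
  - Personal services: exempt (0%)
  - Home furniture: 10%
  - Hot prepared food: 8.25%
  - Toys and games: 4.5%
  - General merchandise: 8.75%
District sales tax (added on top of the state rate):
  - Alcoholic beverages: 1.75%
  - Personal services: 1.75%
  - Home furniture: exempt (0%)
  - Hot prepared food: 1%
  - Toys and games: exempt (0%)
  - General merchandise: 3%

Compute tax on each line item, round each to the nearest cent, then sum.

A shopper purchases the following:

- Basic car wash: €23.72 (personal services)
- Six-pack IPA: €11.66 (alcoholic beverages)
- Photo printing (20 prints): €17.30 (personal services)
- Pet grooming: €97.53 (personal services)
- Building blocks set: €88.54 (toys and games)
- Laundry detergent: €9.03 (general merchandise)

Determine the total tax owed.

Basic car wash €23.72: personal services → 0% + 1.75% district = 1.75% → €0.42
Six-pack IPA €11.66: alcoholic beverages → 13% + 1.75% district = 14.75% → €1.72
Photo printing (20 prints) €17.30: personal services → 0% + 1.75% district = 1.75% → €0.30
Pet grooming €97.53: personal services → 0% + 1.75% district = 1.75% → €1.71
Building blocks set €88.54: toys and games → 4.5% + 0% district = 4.5% → €3.98
Laundry detergent €9.03: general merchandise → 8.75% + 3% district = 11.75% → €1.06
Total tax = €0.42 + €1.72 + €0.30 + €1.71 + €3.98 + €1.06 = €9.19

€9.19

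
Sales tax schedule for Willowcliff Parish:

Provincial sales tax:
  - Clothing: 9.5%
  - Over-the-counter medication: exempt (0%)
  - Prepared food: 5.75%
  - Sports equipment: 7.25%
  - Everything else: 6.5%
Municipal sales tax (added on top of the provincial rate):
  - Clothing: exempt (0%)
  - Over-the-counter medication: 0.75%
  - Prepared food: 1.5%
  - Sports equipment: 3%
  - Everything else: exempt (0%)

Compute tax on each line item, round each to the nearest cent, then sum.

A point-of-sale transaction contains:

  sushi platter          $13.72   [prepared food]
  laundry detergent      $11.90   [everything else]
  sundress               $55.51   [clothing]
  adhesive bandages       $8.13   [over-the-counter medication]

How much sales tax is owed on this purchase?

Sushi platter $13.72: prepared food → 5.75% + 1.5% municipal = 7.25% → $0.99
Laundry detergent $11.90: everything else → 6.5% + 0% municipal = 6.5% → $0.77
Sundress $55.51: clothing → 9.5% + 0% municipal = 9.5% → $5.27
Adhesive bandages $8.13: over-the-counter medication → 0% + 0.75% municipal = 0.75% → $0.06
Total tax = $0.99 + $0.77 + $5.27 + $0.06 = $7.09

$7.09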